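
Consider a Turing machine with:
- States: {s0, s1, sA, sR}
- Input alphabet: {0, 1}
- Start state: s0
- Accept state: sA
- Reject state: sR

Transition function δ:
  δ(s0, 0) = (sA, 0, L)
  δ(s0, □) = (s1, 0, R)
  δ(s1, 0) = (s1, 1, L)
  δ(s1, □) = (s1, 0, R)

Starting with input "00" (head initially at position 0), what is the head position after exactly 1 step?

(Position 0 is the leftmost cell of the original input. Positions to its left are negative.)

Execution trace (head position shown):
Step 0: [s0]00  (head at position 0)
Step 1: move left → [sA]□00  (head at position -1)

After 1 step, the head is at position -1.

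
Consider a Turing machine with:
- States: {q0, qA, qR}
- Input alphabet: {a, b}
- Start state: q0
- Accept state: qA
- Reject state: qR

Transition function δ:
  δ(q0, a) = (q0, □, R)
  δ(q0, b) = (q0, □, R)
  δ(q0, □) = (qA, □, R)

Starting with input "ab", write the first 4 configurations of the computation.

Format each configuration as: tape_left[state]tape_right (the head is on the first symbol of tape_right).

Transitions applied:
Step 1: δ(q0, a) = (q0, □, R)
Step 2: δ(q0, b) = (q0, □, R)
Step 3: δ(q0, □) = (qA, □, R)

The first 4 configurations are:
[q0]ab ⊢ □[q0]b ⊢ □□[q0]□ ⊢ □□□[qA]□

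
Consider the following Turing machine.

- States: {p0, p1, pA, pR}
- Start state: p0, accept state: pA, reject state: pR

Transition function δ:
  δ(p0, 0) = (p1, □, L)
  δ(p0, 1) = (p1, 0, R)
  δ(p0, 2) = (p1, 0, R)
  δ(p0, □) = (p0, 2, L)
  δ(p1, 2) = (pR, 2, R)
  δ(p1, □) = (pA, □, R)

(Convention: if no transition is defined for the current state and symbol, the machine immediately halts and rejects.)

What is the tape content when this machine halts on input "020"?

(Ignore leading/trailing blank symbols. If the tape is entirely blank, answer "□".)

Execution trace:
Initial: [p0]020
Step 1: δ(p0, 0) = (p1, □, L) → [p1]□□20
Step 2: δ(p1, □) = (pA, □, R) → □[pA]□20

The machine reaches the accept state pA and halts.

Final tape (ignoring leading/trailing blanks): 20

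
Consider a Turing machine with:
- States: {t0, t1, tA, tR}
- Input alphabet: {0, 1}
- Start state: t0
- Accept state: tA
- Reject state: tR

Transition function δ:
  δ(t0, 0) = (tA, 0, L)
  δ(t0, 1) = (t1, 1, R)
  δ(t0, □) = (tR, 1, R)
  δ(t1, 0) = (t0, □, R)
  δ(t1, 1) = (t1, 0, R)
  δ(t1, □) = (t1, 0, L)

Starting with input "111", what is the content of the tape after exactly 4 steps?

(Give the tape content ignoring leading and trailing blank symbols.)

Execution trace:
Initial: [t0]111
Step 1: δ(t0, 1) = (t1, 1, R) → 1[t1]11
Step 2: δ(t1, 1) = (t1, 0, R) → 10[t1]1
Step 3: δ(t1, 1) = (t1, 0, R) → 100[t1]□
Step 4: δ(t1, □) = (t1, 0, L) → 10[t1]00

After 4 steps, the tape (ignoring leading/trailing blanks) is: 1000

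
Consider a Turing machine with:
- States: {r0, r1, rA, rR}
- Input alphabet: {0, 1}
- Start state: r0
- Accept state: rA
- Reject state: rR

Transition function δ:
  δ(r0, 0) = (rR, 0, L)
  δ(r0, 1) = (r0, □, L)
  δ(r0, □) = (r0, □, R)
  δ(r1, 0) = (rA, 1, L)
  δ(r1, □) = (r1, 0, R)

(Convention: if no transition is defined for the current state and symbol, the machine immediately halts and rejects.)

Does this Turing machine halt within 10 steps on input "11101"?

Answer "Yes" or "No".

Execution trace:
Initial: [r0]11101
Step 1: δ(r0, 1) = (r0, □, L) → [r0]□□1101
Step 2: δ(r0, □) = (r0, □, R) → □[r0]□1101
Step 3: δ(r0, □) = (r0, □, R) → □□[r0]1101
Step 4: δ(r0, 1) = (r0, □, L) → □[r0]□□101
Step 5: δ(r0, □) = (r0, □, R) → □□[r0]□101
Step 6: δ(r0, □) = (r0, □, R) → □□□[r0]101
Step 7: δ(r0, 1) = (r0, □, L) → □□[r0]□□01
Step 8: δ(r0, □) = (r0, □, R) → □□□[r0]□01
Step 9: δ(r0, □) = (r0, □, R) → □□□□[r0]01
Step 10: δ(r0, 0) = (rR, 0, L) → □□□[rR]□01

The machine reaches the reject state rR and halts.
The machine halted after 10 steps (within the 10-step bound).

Answer: Yes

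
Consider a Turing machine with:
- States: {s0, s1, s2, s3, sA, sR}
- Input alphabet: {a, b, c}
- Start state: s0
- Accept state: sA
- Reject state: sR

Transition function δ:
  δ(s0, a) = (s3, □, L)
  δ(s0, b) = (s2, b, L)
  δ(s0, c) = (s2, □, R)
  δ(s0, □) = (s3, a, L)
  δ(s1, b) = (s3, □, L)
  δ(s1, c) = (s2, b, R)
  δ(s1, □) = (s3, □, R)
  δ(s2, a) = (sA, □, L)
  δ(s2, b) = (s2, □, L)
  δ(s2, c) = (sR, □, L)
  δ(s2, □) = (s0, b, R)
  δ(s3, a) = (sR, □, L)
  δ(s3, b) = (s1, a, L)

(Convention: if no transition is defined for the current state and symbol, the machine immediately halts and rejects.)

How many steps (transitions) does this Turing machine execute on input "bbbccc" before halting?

Execution trace:
Initial: [s0]bbbccc
Step 1: δ(s0, b) = (s2, b, L) → [s2]□bbbccc
Step 2: δ(s2, □) = (s0, b, R) → b[s0]bbbccc
Step 3: δ(s0, b) = (s2, b, L) → [s2]bbbbccc
Step 4: δ(s2, b) = (s2, □, L) → [s2]□□bbbccc
Step 5: δ(s2, □) = (s0, b, R) → b[s0]□bbbccc
Step 6: δ(s0, □) = (s3, a, L) → [s3]babbbccc
Step 7: δ(s3, b) = (s1, a, L) → [s1]□aabbbccc
Step 8: δ(s1, □) = (s3, □, R) → □[s3]aabbbccc
Step 9: δ(s3, a) = (sR, □, L) → [sR]□□abbbccc

The machine reaches the reject state sR and halts.

The machine executed 9 steps before halting.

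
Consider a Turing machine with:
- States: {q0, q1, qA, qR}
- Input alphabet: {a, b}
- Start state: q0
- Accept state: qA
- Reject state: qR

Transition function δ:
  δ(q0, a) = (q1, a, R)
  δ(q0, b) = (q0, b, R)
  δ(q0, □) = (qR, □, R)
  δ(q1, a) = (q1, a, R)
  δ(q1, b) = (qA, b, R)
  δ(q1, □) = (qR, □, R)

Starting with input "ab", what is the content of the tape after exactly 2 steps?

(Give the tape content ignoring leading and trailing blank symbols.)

Execution trace:
Initial: [q0]ab
Step 1: δ(q0, a) = (q1, a, R) → a[q1]b
Step 2: δ(q1, b) = (qA, b, R) → ab[qA]□

The machine reaches the accept state qA and halts.

After 2 steps, the tape (ignoring leading/trailing blanks) is: ab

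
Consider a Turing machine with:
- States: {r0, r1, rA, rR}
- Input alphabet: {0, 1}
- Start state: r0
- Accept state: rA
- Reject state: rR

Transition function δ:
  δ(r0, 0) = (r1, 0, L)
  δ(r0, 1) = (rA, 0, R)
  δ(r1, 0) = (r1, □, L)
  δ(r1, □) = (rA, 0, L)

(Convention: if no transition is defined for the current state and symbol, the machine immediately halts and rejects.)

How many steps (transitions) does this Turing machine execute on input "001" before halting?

Execution trace:
Initial: [r0]001
Step 1: δ(r0, 0) = (r1, 0, L) → [r1]□001
Step 2: δ(r1, □) = (rA, 0, L) → [rA]□0001

The machine reaches the accept state rA and halts.

The machine executed 2 steps before halting.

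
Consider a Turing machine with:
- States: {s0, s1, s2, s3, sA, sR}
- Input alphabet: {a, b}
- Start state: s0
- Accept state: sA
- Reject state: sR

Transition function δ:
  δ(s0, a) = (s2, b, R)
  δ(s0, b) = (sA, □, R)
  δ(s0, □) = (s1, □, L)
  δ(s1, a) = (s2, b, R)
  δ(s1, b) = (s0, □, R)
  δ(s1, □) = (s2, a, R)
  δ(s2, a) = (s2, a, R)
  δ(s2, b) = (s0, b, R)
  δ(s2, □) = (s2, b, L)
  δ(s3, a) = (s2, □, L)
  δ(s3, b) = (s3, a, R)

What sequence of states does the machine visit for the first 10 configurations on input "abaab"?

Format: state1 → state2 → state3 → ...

Execution trace:
Initial: [s0]abaab
Step 1: δ(s0, a) = (s2, b, R) → b[s2]baab
Step 2: δ(s2, b) = (s0, b, R) → bb[s0]aab
Step 3: δ(s0, a) = (s2, b, R) → bbb[s2]ab
Step 4: δ(s2, a) = (s2, a, R) → bbba[s2]b
Step 5: δ(s2, b) = (s0, b, R) → bbbab[s0]□
Step 6: δ(s0, □) = (s1, □, L) → bbba[s1]b□
Step 7: δ(s1, b) = (s0, □, R) → bbba□[s0]□
Step 8: δ(s0, □) = (s1, □, L) → bbba[s1]□□
Step 9: δ(s1, □) = (s2, a, R) → bbbaa[s2]□

State sequence: s0 → s2 → s0 → s2 → s2 → s0 → s1 → s0 → s1 → s2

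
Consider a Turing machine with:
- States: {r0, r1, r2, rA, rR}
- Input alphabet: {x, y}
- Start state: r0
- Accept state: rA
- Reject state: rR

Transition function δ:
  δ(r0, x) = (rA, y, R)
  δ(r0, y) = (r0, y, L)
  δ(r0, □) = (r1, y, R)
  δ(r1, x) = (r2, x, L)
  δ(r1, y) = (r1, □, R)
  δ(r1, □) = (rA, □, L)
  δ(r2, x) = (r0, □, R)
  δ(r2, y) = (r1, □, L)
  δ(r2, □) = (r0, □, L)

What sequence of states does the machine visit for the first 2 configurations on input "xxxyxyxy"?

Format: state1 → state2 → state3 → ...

Execution trace:
Initial: [r0]xxxyxyxy
Step 1: δ(r0, x) = (rA, y, R) → y[rA]xxyxyxy

The machine reaches the accept state rA and halts.

State sequence: r0 → rA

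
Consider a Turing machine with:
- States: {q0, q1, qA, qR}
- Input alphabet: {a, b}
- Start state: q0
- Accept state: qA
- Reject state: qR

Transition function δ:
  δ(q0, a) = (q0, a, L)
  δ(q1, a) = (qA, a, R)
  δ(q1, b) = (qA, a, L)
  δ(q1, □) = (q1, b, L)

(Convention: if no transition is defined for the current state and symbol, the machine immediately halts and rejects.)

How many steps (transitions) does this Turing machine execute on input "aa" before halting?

Execution trace:
Initial: [q0]aa
Step 1: δ(q0, a) = (q0, a, L) → [q0]□aa

No transition is defined for δ(q0, □). By convention the machine halts and rejects.

The machine executed 1 step before halting.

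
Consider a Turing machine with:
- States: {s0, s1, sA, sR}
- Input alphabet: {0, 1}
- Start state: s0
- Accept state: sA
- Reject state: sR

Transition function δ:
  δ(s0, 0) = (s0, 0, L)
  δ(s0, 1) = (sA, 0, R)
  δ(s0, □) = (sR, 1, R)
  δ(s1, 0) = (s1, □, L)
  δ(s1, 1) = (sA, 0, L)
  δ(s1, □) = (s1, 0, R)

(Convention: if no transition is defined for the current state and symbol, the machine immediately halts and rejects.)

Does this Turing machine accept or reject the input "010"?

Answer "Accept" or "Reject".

Execution trace:
Initial: [s0]010
Step 1: δ(s0, 0) = (s0, 0, L) → [s0]□010
Step 2: δ(s0, □) = (sR, 1, R) → 1[sR]010

The machine reaches the reject state sR and halts.

Answer: Reject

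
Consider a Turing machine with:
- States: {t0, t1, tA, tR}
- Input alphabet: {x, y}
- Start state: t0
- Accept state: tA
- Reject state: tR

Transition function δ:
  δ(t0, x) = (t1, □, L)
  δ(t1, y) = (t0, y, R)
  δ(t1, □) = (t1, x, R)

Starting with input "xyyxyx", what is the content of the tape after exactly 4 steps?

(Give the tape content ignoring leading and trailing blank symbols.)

Execution trace:
Initial: [t0]xyyxyx
Step 1: δ(t0, x) = (t1, □, L) → [t1]□□yyxyx
Step 2: δ(t1, □) = (t1, x, R) → x[t1]□yyxyx
Step 3: δ(t1, □) = (t1, x, R) → xx[t1]yyxyx
Step 4: δ(t1, y) = (t0, y, R) → xxy[t0]yxyx

No transition is defined for δ(t0, y). By convention the machine halts and rejects.

After 4 steps, the tape (ignoring leading/trailing blanks) is: xxyyxyx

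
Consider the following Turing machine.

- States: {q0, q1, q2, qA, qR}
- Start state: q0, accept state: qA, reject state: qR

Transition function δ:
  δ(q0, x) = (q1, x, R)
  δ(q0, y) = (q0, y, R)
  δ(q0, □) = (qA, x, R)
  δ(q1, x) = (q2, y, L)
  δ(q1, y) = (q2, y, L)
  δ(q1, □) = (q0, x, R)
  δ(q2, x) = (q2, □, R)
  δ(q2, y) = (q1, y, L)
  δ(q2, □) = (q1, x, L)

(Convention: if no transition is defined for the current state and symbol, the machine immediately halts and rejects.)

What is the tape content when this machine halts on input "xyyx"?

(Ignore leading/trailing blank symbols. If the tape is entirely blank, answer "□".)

Execution trace:
Initial: [q0]xyyx
Step 1: δ(q0, x) = (q1, x, R) → x[q1]yyx
Step 2: δ(q1, y) = (q2, y, L) → [q2]xyyx
Step 3: δ(q2, x) = (q2, □, R) → □[q2]yyx
Step 4: δ(q2, y) = (q1, y, L) → [q1]□yyx
Step 5: δ(q1, □) = (q0, x, R) → x[q0]yyx
Step 6: δ(q0, y) = (q0, y, R) → xy[q0]yx
Step 7: δ(q0, y) = (q0, y, R) → xyy[q0]x
Step 8: δ(q0, x) = (q1, x, R) → xyyx[q1]□
Step 9: δ(q1, □) = (q0, x, R) → xyyxx[q0]□
Step 10: δ(q0, □) = (qA, x, R) → xyyxxx[qA]□

The machine reaches the accept state qA and halts.

Final tape (ignoring leading/trailing blanks): xyyxxx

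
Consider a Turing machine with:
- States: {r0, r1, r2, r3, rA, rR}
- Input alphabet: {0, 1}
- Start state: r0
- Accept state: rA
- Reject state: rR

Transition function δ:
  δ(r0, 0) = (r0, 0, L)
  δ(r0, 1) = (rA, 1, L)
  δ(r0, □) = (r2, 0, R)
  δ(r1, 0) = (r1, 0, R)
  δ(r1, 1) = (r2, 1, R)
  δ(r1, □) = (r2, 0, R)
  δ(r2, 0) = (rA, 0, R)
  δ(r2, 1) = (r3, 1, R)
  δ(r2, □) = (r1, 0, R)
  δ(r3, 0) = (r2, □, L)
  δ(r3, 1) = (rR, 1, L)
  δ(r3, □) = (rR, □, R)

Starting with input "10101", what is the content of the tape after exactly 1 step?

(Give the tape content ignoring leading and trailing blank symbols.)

Execution trace:
Initial: [r0]10101
Step 1: δ(r0, 1) = (rA, 1, L) → [rA]□10101

The machine reaches the accept state rA and halts.

After 1 step, the tape (ignoring leading/trailing blanks) is: 10101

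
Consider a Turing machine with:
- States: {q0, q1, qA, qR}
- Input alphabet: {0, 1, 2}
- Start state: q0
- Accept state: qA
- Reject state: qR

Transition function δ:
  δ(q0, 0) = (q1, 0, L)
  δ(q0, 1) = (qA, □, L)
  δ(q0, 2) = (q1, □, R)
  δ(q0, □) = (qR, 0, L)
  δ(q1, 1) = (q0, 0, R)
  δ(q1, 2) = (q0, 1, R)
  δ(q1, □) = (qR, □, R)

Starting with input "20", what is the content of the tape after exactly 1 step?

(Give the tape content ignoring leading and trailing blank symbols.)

Execution trace:
Initial: [q0]20
Step 1: δ(q0, 2) = (q1, □, R) → □[q1]0

No transition is defined for δ(q1, 0). By convention the machine halts and rejects.

After 1 step, the tape (ignoring leading/trailing blanks) is: 0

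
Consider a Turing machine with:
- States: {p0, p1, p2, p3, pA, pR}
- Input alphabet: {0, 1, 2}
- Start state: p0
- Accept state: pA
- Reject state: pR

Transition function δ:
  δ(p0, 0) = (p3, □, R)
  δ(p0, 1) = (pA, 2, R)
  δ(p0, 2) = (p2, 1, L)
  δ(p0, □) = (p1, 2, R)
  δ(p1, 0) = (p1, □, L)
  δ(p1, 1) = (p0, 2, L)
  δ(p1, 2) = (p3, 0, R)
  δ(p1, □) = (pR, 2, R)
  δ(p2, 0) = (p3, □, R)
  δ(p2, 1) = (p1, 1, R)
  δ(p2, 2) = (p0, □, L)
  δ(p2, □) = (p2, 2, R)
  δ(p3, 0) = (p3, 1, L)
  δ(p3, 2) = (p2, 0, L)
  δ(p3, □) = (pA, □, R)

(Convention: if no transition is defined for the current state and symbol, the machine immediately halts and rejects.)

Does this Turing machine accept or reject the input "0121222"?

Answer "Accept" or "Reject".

Execution trace:
Initial: [p0]0121222
Step 1: δ(p0, 0) = (p3, □, R) → □[p3]121222

No transition is defined for δ(p3, 1). By convention the machine halts and rejects.

Answer: Reject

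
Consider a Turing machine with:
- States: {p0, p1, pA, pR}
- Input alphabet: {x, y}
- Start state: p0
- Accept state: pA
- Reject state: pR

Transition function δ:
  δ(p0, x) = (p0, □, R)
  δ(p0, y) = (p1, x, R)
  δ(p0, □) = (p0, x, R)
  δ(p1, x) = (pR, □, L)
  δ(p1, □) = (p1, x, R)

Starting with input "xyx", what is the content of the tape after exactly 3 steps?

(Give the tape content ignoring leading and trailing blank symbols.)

Execution trace:
Initial: [p0]xyx
Step 1: δ(p0, x) = (p0, □, R) → □[p0]yx
Step 2: δ(p0, y) = (p1, x, R) → □x[p1]x
Step 3: δ(p1, x) = (pR, □, L) → □[pR]x□

The machine reaches the reject state pR and halts.

After 3 steps, the tape (ignoring leading/trailing blanks) is: x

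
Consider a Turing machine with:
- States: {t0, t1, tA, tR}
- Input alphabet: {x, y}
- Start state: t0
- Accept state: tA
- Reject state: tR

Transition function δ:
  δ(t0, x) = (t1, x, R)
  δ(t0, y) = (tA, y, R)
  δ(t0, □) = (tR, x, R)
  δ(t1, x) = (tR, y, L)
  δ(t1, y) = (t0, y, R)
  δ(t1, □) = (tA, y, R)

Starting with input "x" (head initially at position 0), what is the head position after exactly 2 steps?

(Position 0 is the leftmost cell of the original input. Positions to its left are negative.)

Execution trace (head position shown):
Step 0: [t0]x  (head at position 0)
Step 1: move right → x[t1]□  (head at position 1)
Step 2: move right → xy[tA]□  (head at position 2)

After 2 steps, the head is at position 2.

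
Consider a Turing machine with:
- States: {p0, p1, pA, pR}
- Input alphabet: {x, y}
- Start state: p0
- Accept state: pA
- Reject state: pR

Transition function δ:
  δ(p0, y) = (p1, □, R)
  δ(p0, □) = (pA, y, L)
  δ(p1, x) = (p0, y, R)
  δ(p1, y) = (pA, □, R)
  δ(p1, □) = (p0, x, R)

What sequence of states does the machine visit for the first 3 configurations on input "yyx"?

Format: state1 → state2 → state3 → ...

Execution trace:
Initial: [p0]yyx
Step 1: δ(p0, y) = (p1, □, R) → □[p1]yx
Step 2: δ(p1, y) = (pA, □, R) → □□[pA]x

The machine reaches the accept state pA and halts.

State sequence: p0 → p1 → pA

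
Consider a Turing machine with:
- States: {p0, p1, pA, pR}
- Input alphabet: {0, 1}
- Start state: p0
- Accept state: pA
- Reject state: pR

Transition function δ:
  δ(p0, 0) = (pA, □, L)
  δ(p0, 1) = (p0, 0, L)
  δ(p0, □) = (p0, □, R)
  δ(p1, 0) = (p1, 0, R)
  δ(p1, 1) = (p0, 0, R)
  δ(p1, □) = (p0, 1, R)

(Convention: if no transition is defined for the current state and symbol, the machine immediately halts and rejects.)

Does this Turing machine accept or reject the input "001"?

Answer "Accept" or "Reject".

Execution trace:
Initial: [p0]001
Step 1: δ(p0, 0) = (pA, □, L) → [pA]□□01

The machine reaches the accept state pA and halts.

Answer: Accept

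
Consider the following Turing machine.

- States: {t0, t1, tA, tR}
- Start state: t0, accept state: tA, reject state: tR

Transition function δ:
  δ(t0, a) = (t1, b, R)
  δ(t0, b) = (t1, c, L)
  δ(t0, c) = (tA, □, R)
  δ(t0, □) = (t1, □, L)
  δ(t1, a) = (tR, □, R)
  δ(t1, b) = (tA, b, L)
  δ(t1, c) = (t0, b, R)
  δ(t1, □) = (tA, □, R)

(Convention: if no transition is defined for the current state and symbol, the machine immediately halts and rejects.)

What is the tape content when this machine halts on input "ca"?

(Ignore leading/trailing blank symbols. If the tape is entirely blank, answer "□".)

Execution trace:
Initial: [t0]ca
Step 1: δ(t0, c) = (tA, □, R) → □[tA]a

The machine reaches the accept state tA and halts.

Final tape (ignoring leading/trailing blanks): a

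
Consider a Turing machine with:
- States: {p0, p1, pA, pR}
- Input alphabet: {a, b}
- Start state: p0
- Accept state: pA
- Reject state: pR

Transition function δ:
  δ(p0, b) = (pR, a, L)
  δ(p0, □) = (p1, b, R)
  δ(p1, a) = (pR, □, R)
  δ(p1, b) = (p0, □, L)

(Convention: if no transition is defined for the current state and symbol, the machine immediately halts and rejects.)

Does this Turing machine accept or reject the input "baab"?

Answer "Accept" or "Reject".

Execution trace:
Initial: [p0]baab
Step 1: δ(p0, b) = (pR, a, L) → [pR]□aaab

The machine reaches the reject state pR and halts.

Answer: Reject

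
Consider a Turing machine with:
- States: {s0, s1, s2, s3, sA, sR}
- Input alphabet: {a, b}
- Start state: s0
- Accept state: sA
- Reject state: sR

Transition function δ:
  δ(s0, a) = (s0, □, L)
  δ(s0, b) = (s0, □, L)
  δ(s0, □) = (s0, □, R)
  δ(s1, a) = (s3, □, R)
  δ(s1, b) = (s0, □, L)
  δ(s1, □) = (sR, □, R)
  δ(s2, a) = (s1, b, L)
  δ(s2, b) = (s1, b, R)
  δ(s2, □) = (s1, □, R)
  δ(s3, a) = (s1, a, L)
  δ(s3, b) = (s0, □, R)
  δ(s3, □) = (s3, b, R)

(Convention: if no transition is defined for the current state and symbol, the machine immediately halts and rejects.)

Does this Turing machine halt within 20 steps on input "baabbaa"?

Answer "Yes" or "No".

Execution trace:
Initial: [s0]baabbaa
Step 1: δ(s0, b) = (s0, □, L) → [s0]□□aabbaa
Step 2: δ(s0, □) = (s0, □, R) → □[s0]□aabbaa
Step 3: δ(s0, □) = (s0, □, R) → □□[s0]aabbaa
Step 4: δ(s0, a) = (s0, □, L) → □[s0]□□abbaa
Step 5: δ(s0, □) = (s0, □, R) → □□[s0]□abbaa
Step 6: δ(s0, □) = (s0, □, R) → □□□[s0]abbaa
Step 7: δ(s0, a) = (s0, □, L) → □□[s0]□□bbaa
Step 8: δ(s0, □) = (s0, □, R) → □□□[s0]□bbaa
Step 9: δ(s0, □) = (s0, □, R) → □□□□[s0]bbaa
Step 10: δ(s0, b) = (s0, □, L) → □□□[s0]□□baa
Step 11: δ(s0, □) = (s0, □, R) → □□□□[s0]□baa
Step 12: δ(s0, □) = (s0, □, R) → □□□□□[s0]baa
Step 13: δ(s0, b) = (s0, □, L) → □□□□[s0]□□aa
Step 14: δ(s0, □) = (s0, □, R) → □□□□□[s0]□aa
Step 15: δ(s0, □) = (s0, □, R) → □□□□□□[s0]aa
Step 16: δ(s0, a) = (s0, □, L) → □□□□□[s0]□□a
Step 17: δ(s0, □) = (s0, □, R) → □□□□□□[s0]□a
Step 18: δ(s0, □) = (s0, □, R) → □□□□□□□[s0]a
Step 19: δ(s0, a) = (s0, □, L) → □□□□□□[s0]□□
Step 20: δ(s0, □) = (s0, □, R) → □□□□□□□[s0]□

The machine has not reached a halting state after 20 steps.
The machine did not halt within the 20-step bound.

Answer: No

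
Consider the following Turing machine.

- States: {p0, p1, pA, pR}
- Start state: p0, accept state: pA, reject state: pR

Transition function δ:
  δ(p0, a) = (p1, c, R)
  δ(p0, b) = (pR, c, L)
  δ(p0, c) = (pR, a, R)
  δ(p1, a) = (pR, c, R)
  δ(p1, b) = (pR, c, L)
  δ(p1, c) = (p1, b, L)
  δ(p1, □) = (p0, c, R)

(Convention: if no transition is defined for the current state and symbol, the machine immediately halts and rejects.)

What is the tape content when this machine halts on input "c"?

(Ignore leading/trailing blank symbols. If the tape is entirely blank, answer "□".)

Execution trace:
Initial: [p0]c
Step 1: δ(p0, c) = (pR, a, R) → a[pR]□

The machine reaches the reject state pR and halts.

Final tape (ignoring leading/trailing blanks): a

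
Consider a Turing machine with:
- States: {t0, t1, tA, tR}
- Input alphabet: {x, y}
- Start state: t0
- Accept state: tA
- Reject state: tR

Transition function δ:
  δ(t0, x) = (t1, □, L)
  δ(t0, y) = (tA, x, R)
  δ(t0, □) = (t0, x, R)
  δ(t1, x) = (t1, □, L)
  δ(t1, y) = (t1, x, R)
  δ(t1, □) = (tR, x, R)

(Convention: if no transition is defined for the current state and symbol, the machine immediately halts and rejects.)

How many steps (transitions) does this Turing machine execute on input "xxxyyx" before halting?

Execution trace:
Initial: [t0]xxxyyx
Step 1: δ(t0, x) = (t1, □, L) → [t1]□□xxyyx
Step 2: δ(t1, □) = (tR, x, R) → x[tR]□xxyyx

The machine reaches the reject state tR and halts.

The machine executed 2 steps before halting.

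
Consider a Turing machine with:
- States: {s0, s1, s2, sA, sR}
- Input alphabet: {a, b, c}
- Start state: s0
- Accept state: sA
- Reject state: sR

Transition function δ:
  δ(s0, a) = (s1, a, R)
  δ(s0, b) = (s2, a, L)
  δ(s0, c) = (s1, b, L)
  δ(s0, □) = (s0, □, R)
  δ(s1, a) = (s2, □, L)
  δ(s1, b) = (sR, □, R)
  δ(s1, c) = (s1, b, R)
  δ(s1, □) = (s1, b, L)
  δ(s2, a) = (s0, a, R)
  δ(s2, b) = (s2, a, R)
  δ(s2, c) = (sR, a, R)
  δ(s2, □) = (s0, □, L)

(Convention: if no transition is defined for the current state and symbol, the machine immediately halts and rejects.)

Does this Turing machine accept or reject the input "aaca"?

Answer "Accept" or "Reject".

Execution trace:
Initial: [s0]aaca
Step 1: δ(s0, a) = (s1, a, R) → a[s1]aca
Step 2: δ(s1, a) = (s2, □, L) → [s2]a□ca
Step 3: δ(s2, a) = (s0, a, R) → a[s0]□ca
Step 4: δ(s0, □) = (s0, □, R) → a□[s0]ca
Step 5: δ(s0, c) = (s1, b, L) → a[s1]□ba
Step 6: δ(s1, □) = (s1, b, L) → [s1]abba
Step 7: δ(s1, a) = (s2, □, L) → [s2]□□bba
Step 8: δ(s2, □) = (s0, □, L) → [s0]□□□bba
Step 9: δ(s0, □) = (s0, □, R) → □[s0]□□bba
Step 10: δ(s0, □) = (s0, □, R) → □□[s0]□bba
Step 11: δ(s0, □) = (s0, □, R) → □□□[s0]bba
Step 12: δ(s0, b) = (s2, a, L) → □□[s2]□aba
Step 13: δ(s2, □) = (s0, □, L) → □[s0]□□aba
Step 14: δ(s0, □) = (s0, □, R) → □□[s0]□aba
Step 15: δ(s0, □) = (s0, □, R) → □□□[s0]aba
Step 16: δ(s0, a) = (s1, a, R) → □□□a[s1]ba
Step 17: δ(s1, b) = (sR, □, R) → □□□a□[sR]a

The machine reaches the reject state sR and halts.

Answer: Reject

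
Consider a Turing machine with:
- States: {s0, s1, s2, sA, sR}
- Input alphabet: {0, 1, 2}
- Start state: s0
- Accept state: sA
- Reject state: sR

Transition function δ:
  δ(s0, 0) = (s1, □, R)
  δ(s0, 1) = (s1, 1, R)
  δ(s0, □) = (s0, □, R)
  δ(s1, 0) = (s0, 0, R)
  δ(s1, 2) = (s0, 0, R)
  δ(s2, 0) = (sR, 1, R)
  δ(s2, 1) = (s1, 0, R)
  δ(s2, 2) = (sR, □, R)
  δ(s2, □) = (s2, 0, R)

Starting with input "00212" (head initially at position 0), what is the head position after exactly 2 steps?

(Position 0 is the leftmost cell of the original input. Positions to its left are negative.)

Execution trace (head position shown):
Step 0: [s0]00212  (head at position 0)
Step 1: move right → □[s1]0212  (head at position 1)
Step 2: move right → □0[s0]212  (head at position 2)

After 2 steps, the head is at position 2.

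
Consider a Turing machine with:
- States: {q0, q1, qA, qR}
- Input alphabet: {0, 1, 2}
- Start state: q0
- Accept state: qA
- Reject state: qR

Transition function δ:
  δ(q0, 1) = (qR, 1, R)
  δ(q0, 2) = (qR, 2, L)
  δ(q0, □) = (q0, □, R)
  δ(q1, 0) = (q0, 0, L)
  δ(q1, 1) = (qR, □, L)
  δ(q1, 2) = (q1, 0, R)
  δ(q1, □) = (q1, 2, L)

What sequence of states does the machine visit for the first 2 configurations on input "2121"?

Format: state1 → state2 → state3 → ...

Execution trace:
Initial: [q0]2121
Step 1: δ(q0, 2) = (qR, 2, L) → [qR]□2121

The machine reaches the reject state qR and halts.

State sequence: q0 → qR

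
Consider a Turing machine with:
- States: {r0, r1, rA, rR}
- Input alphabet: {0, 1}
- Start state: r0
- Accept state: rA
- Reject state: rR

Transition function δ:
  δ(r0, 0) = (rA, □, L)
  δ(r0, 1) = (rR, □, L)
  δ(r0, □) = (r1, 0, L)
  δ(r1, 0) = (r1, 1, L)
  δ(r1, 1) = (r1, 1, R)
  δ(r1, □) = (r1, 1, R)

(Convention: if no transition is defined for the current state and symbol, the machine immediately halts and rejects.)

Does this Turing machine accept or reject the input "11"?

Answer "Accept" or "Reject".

Execution trace:
Initial: [r0]11
Step 1: δ(r0, 1) = (rR, □, L) → [rR]□□1

The machine reaches the reject state rR and halts.

Answer: Reject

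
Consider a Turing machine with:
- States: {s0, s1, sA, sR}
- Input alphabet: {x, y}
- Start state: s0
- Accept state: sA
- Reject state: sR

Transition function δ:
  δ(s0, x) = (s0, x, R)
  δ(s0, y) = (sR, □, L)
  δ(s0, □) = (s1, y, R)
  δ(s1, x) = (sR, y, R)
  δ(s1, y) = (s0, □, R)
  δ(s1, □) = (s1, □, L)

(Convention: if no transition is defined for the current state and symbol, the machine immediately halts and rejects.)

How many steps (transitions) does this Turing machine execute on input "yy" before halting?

Execution trace:
Initial: [s0]yy
Step 1: δ(s0, y) = (sR, □, L) → [sR]□□y

The machine reaches the reject state sR and halts.

The machine executed 1 step before halting.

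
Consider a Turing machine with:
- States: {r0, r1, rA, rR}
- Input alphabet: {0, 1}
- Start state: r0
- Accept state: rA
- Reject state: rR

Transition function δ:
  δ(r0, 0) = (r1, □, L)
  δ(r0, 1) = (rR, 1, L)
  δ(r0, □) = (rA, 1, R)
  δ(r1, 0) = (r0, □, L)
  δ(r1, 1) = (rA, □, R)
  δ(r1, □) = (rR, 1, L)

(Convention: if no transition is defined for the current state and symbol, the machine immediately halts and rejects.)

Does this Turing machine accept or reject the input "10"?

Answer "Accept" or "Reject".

Execution trace:
Initial: [r0]10
Step 1: δ(r0, 1) = (rR, 1, L) → [rR]□10

The machine reaches the reject state rR and halts.

Answer: Reject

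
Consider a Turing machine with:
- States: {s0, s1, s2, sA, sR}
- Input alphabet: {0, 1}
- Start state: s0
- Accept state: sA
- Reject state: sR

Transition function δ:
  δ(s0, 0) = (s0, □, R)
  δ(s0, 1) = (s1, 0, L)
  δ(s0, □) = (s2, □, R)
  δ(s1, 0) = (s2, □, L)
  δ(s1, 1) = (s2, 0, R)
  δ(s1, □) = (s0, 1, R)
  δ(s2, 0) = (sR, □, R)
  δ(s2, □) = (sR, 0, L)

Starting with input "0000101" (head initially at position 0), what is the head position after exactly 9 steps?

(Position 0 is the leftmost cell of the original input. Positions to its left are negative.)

Execution trace (head position shown):
Step 0: [s0]0000101  (head at position 0)
Step 1: move right → □[s0]000101  (head at position 1)
Step 2: move right → □□[s0]00101  (head at position 2)
Step 3: move right → □□□[s0]0101  (head at position 3)
Step 4: move right → □□□□[s0]101  (head at position 4)
Step 5: move left → □□□[s1]□001  (head at position 3)
Step 6: move right → □□□1[s0]001  (head at position 4)
Step 7: move right → □□□1□[s0]01  (head at position 5)
Step 8: move right → □□□1□□[s0]1  (head at position 6)
Step 9: move left → □□□1□[s1]□0  (head at position 5)

After 9 steps, the head is at position 5.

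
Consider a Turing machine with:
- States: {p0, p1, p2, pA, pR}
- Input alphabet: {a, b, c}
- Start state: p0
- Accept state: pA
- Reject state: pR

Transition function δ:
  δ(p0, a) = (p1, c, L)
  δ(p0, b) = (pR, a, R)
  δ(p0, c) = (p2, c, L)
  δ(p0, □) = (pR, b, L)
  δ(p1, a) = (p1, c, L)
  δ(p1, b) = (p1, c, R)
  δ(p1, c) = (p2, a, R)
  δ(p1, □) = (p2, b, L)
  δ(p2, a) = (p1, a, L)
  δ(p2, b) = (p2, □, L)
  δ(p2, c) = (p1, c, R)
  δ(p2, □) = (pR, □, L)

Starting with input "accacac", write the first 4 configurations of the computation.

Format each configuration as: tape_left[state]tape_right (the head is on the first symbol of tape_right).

Transitions applied:
Step 1: δ(p0, a) = (p1, c, L)
Step 2: δ(p1, □) = (p2, b, L)
Step 3: δ(p2, □) = (pR, □, L)

The first 4 configurations are:
[p0]accacac ⊢ [p1]□cccacac ⊢ [p2]□bcccacac ⊢ [pR]□□bcccacac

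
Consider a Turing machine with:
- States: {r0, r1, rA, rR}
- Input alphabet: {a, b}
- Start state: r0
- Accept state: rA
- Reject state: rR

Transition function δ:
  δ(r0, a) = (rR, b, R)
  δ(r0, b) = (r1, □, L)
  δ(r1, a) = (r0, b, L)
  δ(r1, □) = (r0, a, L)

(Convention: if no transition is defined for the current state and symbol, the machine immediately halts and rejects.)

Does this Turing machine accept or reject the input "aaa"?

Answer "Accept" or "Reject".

Execution trace:
Initial: [r0]aaa
Step 1: δ(r0, a) = (rR, b, R) → b[rR]aa

The machine reaches the reject state rR and halts.

Answer: Reject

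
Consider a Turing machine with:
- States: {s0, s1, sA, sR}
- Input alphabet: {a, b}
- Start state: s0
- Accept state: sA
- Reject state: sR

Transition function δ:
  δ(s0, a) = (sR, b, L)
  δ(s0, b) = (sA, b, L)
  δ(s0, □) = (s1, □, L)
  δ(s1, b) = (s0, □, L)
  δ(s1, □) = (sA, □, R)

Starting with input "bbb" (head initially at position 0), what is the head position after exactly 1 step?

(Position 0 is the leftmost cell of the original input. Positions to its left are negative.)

Execution trace (head position shown):
Step 0: [s0]bbb  (head at position 0)
Step 1: move left → [sA]□bbb  (head at position -1)

After 1 step, the head is at position -1.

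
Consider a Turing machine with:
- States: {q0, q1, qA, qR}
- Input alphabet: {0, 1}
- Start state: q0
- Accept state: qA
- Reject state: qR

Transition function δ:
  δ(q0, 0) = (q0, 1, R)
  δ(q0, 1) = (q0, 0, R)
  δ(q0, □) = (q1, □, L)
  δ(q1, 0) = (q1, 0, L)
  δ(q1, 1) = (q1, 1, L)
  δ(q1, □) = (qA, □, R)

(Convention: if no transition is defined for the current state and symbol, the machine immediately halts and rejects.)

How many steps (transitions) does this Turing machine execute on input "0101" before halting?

Execution trace:
Initial: [q0]0101
Step 1: δ(q0, 0) = (q0, 1, R) → 1[q0]101
Step 2: δ(q0, 1) = (q0, 0, R) → 10[q0]01
Step 3: δ(q0, 0) = (q0, 1, R) → 101[q0]1
Step 4: δ(q0, 1) = (q0, 0, R) → 1010[q0]□
Step 5: δ(q0, □) = (q1, □, L) → 101[q1]0□
Step 6: δ(q1, 0) = (q1, 0, L) → 10[q1]10□
Step 7: δ(q1, 1) = (q1, 1, L) → 1[q1]010□
Step 8: δ(q1, 0) = (q1, 0, L) → [q1]1010□
Step 9: δ(q1, 1) = (q1, 1, L) → [q1]□1010□
Step 10: δ(q1, □) = (qA, □, R) → □[qA]1010□

The machine reaches the accept state qA and halts.

The machine executed 10 steps before halting.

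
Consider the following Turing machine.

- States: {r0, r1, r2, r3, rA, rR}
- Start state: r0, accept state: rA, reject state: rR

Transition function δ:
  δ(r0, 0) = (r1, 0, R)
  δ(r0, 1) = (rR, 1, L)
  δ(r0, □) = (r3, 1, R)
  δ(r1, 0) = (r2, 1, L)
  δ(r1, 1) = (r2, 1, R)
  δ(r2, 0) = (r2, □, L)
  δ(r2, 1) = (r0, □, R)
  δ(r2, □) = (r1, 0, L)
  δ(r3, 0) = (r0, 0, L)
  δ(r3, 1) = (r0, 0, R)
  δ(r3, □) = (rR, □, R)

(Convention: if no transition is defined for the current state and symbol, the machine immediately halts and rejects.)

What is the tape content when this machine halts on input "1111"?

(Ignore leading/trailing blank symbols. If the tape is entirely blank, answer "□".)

Execution trace:
Initial: [r0]1111
Step 1: δ(r0, 1) = (rR, 1, L) → [rR]□1111

The machine reaches the reject state rR and halts.

Final tape (ignoring leading/trailing blanks): 1111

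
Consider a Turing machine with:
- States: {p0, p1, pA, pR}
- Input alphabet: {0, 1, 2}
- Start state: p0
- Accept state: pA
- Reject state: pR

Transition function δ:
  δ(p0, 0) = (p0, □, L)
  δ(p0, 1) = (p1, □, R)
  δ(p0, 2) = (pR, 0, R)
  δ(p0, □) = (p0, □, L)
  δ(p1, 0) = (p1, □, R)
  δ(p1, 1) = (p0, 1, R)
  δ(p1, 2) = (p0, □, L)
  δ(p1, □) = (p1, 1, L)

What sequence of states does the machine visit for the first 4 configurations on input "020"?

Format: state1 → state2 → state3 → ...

Execution trace:
Initial: [p0]020
Step 1: δ(p0, 0) = (p0, □, L) → [p0]□□20
Step 2: δ(p0, □) = (p0, □, L) → [p0]□□□20
Step 3: δ(p0, □) = (p0, □, L) → [p0]□□□□20

State sequence: p0 → p0 → p0 → p0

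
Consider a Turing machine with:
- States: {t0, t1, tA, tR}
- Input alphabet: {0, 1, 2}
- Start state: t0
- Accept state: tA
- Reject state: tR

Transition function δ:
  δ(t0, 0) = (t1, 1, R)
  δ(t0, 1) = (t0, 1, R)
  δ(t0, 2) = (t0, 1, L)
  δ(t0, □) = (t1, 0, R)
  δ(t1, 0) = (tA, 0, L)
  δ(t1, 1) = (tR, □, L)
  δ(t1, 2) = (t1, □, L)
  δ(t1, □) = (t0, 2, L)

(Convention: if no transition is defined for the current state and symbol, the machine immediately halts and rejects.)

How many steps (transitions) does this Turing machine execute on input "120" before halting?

Execution trace:
Initial: [t0]120
Step 1: δ(t0, 1) = (t0, 1, R) → 1[t0]20
Step 2: δ(t0, 2) = (t0, 1, L) → [t0]110
Step 3: δ(t0, 1) = (t0, 1, R) → 1[t0]10
Step 4: δ(t0, 1) = (t0, 1, R) → 11[t0]0
Step 5: δ(t0, 0) = (t1, 1, R) → 111[t1]□
Step 6: δ(t1, □) = (t0, 2, L) → 11[t0]12
Step 7: δ(t0, 1) = (t0, 1, R) → 111[t0]2
Step 8: δ(t0, 2) = (t0, 1, L) → 11[t0]11
Step 9: δ(t0, 1) = (t0, 1, R) → 111[t0]1
Step 10: δ(t0, 1) = (t0, 1, R) → 1111[t0]□
Step 11: δ(t0, □) = (t1, 0, R) → 11110[t1]□
Step 12: δ(t1, □) = (t0, 2, L) → 1111[t0]02
Step 13: δ(t0, 0) = (t1, 1, R) → 11111[t1]2
Step 14: δ(t1, 2) = (t1, □, L) → 1111[t1]1□
Step 15: δ(t1, 1) = (tR, □, L) → 111[tR]1□□

The machine reaches the reject state tR and halts.

The machine executed 15 steps before halting.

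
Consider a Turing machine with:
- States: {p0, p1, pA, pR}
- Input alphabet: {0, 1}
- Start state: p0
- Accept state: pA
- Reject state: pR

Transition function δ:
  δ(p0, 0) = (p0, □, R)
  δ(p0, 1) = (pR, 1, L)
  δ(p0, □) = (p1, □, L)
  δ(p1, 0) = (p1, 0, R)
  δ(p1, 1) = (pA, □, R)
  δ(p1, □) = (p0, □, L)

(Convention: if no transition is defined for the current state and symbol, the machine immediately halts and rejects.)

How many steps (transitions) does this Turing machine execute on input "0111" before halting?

Execution trace:
Initial: [p0]0111
Step 1: δ(p0, 0) = (p0, □, R) → □[p0]111
Step 2: δ(p0, 1) = (pR, 1, L) → [pR]□111

The machine reaches the reject state pR and halts.

The machine executed 2 steps before halting.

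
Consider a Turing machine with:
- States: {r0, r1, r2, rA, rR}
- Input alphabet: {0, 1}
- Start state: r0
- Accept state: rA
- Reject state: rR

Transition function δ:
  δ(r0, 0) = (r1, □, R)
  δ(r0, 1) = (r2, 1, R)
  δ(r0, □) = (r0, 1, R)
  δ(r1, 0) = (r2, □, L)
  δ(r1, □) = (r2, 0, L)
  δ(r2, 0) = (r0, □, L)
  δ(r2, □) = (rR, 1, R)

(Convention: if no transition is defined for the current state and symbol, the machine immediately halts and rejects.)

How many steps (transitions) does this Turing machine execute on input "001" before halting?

Execution trace:
Initial: [r0]001
Step 1: δ(r0, 0) = (r1, □, R) → □[r1]01
Step 2: δ(r1, 0) = (r2, □, L) → [r2]□□1
Step 3: δ(r2, □) = (rR, 1, R) → 1[rR]□1

The machine reaches the reject state rR and halts.

The machine executed 3 steps before halting.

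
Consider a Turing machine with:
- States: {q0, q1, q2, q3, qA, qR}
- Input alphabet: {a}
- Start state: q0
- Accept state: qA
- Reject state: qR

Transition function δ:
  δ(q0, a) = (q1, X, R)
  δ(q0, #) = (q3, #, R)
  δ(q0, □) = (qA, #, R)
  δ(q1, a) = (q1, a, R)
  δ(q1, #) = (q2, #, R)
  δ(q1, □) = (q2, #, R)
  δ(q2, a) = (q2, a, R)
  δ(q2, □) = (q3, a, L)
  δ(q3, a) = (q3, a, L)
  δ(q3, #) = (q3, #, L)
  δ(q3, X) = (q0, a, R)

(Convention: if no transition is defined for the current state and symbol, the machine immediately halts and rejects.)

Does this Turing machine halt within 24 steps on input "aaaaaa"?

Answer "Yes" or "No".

Execution trace:
Initial: [q0]aaaaaa
Step 1: δ(q0, a) = (q1, X, R) → X[q1]aaaaa
Step 2: δ(q1, a) = (q1, a, R) → Xa[q1]aaaa
Step 3: δ(q1, a) = (q1, a, R) → Xaa[q1]aaa
Step 4: δ(q1, a) = (q1, a, R) → Xaaa[q1]aa
Step 5: δ(q1, a) = (q1, a, R) → Xaaaa[q1]a
Step 6: δ(q1, a) = (q1, a, R) → Xaaaaa[q1]□
Step 7: δ(q1, □) = (q2, #, R) → Xaaaaa#[q2]□
Step 8: δ(q2, □) = (q3, a, L) → Xaaaaa[q3]#a
Step 9: δ(q3, #) = (q3, #, L) → Xaaaa[q3]a#a
Step 10: δ(q3, a) = (q3, a, L) → Xaaa[q3]aa#a
Step 11: δ(q3, a) = (q3, a, L) → Xaa[q3]aaa#a
Step 12: δ(q3, a) = (q3, a, L) → Xa[q3]aaaa#a
Step 13: δ(q3, a) = (q3, a, L) → X[q3]aaaaa#a
Step 14: δ(q3, a) = (q3, a, L) → [q3]Xaaaaa#a
Step 15: δ(q3, X) = (q0, a, R) → a[q0]aaaaa#a
Step 16: δ(q0, a) = (q1, X, R) → aX[q1]aaaa#a
Step 17: δ(q1, a) = (q1, a, R) → aXa[q1]aaa#a
Step 18: δ(q1, a) = (q1, a, R) → aXaa[q1]aa#a
Step 19: δ(q1, a) = (q1, a, R) → aXaaa[q1]a#a
Step 20: δ(q1, a) = (q1, a, R) → aXaaaa[q1]#a
Step 21: δ(q1, #) = (q2, #, R) → aXaaaa#[q2]a
Step 22: δ(q2, a) = (q2, a, R) → aXaaaa#a[q2]□
Step 23: δ(q2, □) = (q3, a, L) → aXaaaa#[q3]aa
Step 24: δ(q3, a) = (q3, a, L) → aXaaaa[q3]#aa

The machine has not reached a halting state after 24 steps.
The machine did not halt within the 24-step bound.

Answer: No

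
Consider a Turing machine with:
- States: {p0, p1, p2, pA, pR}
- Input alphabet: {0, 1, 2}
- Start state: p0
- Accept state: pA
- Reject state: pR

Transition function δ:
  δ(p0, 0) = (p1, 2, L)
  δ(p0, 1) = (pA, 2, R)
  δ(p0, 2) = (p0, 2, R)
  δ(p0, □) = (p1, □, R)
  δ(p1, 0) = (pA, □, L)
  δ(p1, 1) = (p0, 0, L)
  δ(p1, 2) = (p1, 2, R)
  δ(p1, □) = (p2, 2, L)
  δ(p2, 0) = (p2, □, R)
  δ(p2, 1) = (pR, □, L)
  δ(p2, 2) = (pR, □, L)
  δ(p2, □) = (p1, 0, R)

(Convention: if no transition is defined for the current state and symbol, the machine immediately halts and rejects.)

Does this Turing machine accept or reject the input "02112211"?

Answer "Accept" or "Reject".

Execution trace:
Initial: [p0]02112211
Step 1: δ(p0, 0) = (p1, 2, L) → [p1]□22112211
Step 2: δ(p1, □) = (p2, 2, L) → [p2]□222112211
Step 3: δ(p2, □) = (p1, 0, R) → 0[p1]222112211
Step 4: δ(p1, 2) = (p1, 2, R) → 02[p1]22112211
Step 5: δ(p1, 2) = (p1, 2, R) → 022[p1]2112211
Step 6: δ(p1, 2) = (p1, 2, R) → 0222[p1]112211
Step 7: δ(p1, 1) = (p0, 0, L) → 022[p0]2012211
Step 8: δ(p0, 2) = (p0, 2, R) → 0222[p0]012211
Step 9: δ(p0, 0) = (p1, 2, L) → 022[p1]2212211
Step 10: δ(p1, 2) = (p1, 2, R) → 0222[p1]212211
Step 11: δ(p1, 2) = (p1, 2, R) → 02222[p1]12211
Step 12: δ(p1, 1) = (p0, 0, L) → 0222[p0]202211
Step 13: δ(p0, 2) = (p0, 2, R) → 02222[p0]02211
Step 14: δ(p0, 0) = (p1, 2, L) → 0222[p1]222211
Step 15: δ(p1, 2) = (p1, 2, R) → 02222[p1]22211
Step 16: δ(p1, 2) = (p1, 2, R) → 022222[p1]2211
Step 17: δ(p1, 2) = (p1, 2, R) → 0222222[p1]211
Step 18: δ(p1, 2) = (p1, 2, R) → 02222222[p1]11
Step 19: δ(p1, 1) = (p0, 0, L) → 0222222[p0]201
Step 20: δ(p0, 2) = (p0, 2, R) → 02222222[p0]01
Step 21: δ(p0, 0) = (p1, 2, L) → 0222222[p1]221
Step 22: δ(p1, 2) = (p1, 2, R) → 02222222[p1]21
Step 23: δ(p1, 2) = (p1, 2, R) → 022222222[p1]1
Step 24: δ(p1, 1) = (p0, 0, L) → 02222222[p0]20
Step 25: δ(p0, 2) = (p0, 2, R) → 022222222[p0]0
Step 26: δ(p0, 0) = (p1, 2, L) → 02222222[p1]22
Step 27: δ(p1, 2) = (p1, 2, R) → 022222222[p1]2
Step 28: δ(p1, 2) = (p1, 2, R) → 0222222222[p1]□
Step 29: δ(p1, □) = (p2, 2, L) → 022222222[p2]22
Step 30: δ(p2, 2) = (pR, □, L) → 02222222[pR]2□2

The machine reaches the reject state pR and halts.

Answer: Reject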